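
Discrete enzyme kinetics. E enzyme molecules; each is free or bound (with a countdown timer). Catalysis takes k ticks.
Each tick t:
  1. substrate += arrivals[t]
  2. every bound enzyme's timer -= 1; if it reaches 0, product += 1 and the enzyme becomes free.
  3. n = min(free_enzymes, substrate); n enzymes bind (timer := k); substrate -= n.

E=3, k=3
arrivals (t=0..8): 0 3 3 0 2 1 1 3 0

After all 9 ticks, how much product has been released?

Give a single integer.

Answer: 6

Derivation:
t=0: arr=0 -> substrate=0 bound=0 product=0
t=1: arr=3 -> substrate=0 bound=3 product=0
t=2: arr=3 -> substrate=3 bound=3 product=0
t=3: arr=0 -> substrate=3 bound=3 product=0
t=4: arr=2 -> substrate=2 bound=3 product=3
t=5: arr=1 -> substrate=3 bound=3 product=3
t=6: arr=1 -> substrate=4 bound=3 product=3
t=7: arr=3 -> substrate=4 bound=3 product=6
t=8: arr=0 -> substrate=4 bound=3 product=6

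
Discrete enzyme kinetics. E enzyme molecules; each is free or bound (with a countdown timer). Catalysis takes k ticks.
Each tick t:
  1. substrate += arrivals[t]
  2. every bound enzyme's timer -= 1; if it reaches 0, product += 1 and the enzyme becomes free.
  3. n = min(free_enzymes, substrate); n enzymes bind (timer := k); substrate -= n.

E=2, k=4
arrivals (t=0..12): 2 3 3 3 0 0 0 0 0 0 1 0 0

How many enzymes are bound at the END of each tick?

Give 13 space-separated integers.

t=0: arr=2 -> substrate=0 bound=2 product=0
t=1: arr=3 -> substrate=3 bound=2 product=0
t=2: arr=3 -> substrate=6 bound=2 product=0
t=3: arr=3 -> substrate=9 bound=2 product=0
t=4: arr=0 -> substrate=7 bound=2 product=2
t=5: arr=0 -> substrate=7 bound=2 product=2
t=6: arr=0 -> substrate=7 bound=2 product=2
t=7: arr=0 -> substrate=7 bound=2 product=2
t=8: arr=0 -> substrate=5 bound=2 product=4
t=9: arr=0 -> substrate=5 bound=2 product=4
t=10: arr=1 -> substrate=6 bound=2 product=4
t=11: arr=0 -> substrate=6 bound=2 product=4
t=12: arr=0 -> substrate=4 bound=2 product=6

Answer: 2 2 2 2 2 2 2 2 2 2 2 2 2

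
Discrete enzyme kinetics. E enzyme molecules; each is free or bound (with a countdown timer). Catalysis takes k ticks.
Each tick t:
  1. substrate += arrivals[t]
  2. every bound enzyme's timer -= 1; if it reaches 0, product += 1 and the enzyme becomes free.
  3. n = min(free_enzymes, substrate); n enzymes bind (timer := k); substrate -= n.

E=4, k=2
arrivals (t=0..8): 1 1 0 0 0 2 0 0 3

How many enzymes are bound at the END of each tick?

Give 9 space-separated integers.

Answer: 1 2 1 0 0 2 2 0 3

Derivation:
t=0: arr=1 -> substrate=0 bound=1 product=0
t=1: arr=1 -> substrate=0 bound=2 product=0
t=2: arr=0 -> substrate=0 bound=1 product=1
t=3: arr=0 -> substrate=0 bound=0 product=2
t=4: arr=0 -> substrate=0 bound=0 product=2
t=5: arr=2 -> substrate=0 bound=2 product=2
t=6: arr=0 -> substrate=0 bound=2 product=2
t=7: arr=0 -> substrate=0 bound=0 product=4
t=8: arr=3 -> substrate=0 bound=3 product=4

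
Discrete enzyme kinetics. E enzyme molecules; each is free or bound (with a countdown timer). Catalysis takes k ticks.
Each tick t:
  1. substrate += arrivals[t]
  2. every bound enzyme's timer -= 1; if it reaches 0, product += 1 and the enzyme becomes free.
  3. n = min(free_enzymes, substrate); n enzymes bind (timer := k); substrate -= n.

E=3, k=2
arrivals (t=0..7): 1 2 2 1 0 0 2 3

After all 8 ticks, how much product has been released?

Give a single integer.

t=0: arr=1 -> substrate=0 bound=1 product=0
t=1: arr=2 -> substrate=0 bound=3 product=0
t=2: arr=2 -> substrate=1 bound=3 product=1
t=3: arr=1 -> substrate=0 bound=3 product=3
t=4: arr=0 -> substrate=0 bound=2 product=4
t=5: arr=0 -> substrate=0 bound=0 product=6
t=6: arr=2 -> substrate=0 bound=2 product=6
t=7: arr=3 -> substrate=2 bound=3 product=6

Answer: 6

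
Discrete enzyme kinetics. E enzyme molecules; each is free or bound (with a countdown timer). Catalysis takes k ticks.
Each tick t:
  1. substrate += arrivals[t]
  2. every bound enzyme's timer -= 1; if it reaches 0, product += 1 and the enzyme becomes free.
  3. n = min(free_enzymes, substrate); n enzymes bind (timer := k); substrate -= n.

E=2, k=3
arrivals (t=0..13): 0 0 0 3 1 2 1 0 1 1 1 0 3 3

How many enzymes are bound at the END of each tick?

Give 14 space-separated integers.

Answer: 0 0 0 2 2 2 2 2 2 2 2 2 2 2

Derivation:
t=0: arr=0 -> substrate=0 bound=0 product=0
t=1: arr=0 -> substrate=0 bound=0 product=0
t=2: arr=0 -> substrate=0 bound=0 product=0
t=3: arr=3 -> substrate=1 bound=2 product=0
t=4: arr=1 -> substrate=2 bound=2 product=0
t=5: arr=2 -> substrate=4 bound=2 product=0
t=6: arr=1 -> substrate=3 bound=2 product=2
t=7: arr=0 -> substrate=3 bound=2 product=2
t=8: arr=1 -> substrate=4 bound=2 product=2
t=9: arr=1 -> substrate=3 bound=2 product=4
t=10: arr=1 -> substrate=4 bound=2 product=4
t=11: arr=0 -> substrate=4 bound=2 product=4
t=12: arr=3 -> substrate=5 bound=2 product=6
t=13: arr=3 -> substrate=8 bound=2 product=6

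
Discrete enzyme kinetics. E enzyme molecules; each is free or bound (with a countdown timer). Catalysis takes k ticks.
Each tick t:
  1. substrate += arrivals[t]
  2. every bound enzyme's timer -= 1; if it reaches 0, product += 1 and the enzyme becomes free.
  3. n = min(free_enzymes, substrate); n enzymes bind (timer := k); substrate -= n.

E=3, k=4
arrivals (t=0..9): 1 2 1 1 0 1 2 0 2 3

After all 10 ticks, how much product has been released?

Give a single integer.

Answer: 6

Derivation:
t=0: arr=1 -> substrate=0 bound=1 product=0
t=1: arr=2 -> substrate=0 bound=3 product=0
t=2: arr=1 -> substrate=1 bound=3 product=0
t=3: arr=1 -> substrate=2 bound=3 product=0
t=4: arr=0 -> substrate=1 bound=3 product=1
t=5: arr=1 -> substrate=0 bound=3 product=3
t=6: arr=2 -> substrate=2 bound=3 product=3
t=7: arr=0 -> substrate=2 bound=3 product=3
t=8: arr=2 -> substrate=3 bound=3 product=4
t=9: arr=3 -> substrate=4 bound=3 product=6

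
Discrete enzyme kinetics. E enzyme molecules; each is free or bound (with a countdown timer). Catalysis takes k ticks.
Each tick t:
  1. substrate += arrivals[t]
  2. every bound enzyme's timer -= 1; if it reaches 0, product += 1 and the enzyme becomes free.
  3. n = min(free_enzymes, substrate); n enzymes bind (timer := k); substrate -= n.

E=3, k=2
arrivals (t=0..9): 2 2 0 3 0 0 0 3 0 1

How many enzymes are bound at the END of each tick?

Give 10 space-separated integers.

Answer: 2 3 2 3 3 1 0 3 3 1

Derivation:
t=0: arr=2 -> substrate=0 bound=2 product=0
t=1: arr=2 -> substrate=1 bound=3 product=0
t=2: arr=0 -> substrate=0 bound=2 product=2
t=3: arr=3 -> substrate=1 bound=3 product=3
t=4: arr=0 -> substrate=0 bound=3 product=4
t=5: arr=0 -> substrate=0 bound=1 product=6
t=6: arr=0 -> substrate=0 bound=0 product=7
t=7: arr=3 -> substrate=0 bound=3 product=7
t=8: arr=0 -> substrate=0 bound=3 product=7
t=9: arr=1 -> substrate=0 bound=1 product=10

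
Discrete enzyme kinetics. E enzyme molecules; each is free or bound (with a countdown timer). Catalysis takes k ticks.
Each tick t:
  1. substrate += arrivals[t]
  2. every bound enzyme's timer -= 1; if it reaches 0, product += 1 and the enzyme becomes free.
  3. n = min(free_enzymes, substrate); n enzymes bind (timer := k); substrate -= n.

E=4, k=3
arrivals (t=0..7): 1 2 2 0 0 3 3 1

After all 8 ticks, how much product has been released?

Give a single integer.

t=0: arr=1 -> substrate=0 bound=1 product=0
t=1: arr=2 -> substrate=0 bound=3 product=0
t=2: arr=2 -> substrate=1 bound=4 product=0
t=3: arr=0 -> substrate=0 bound=4 product=1
t=4: arr=0 -> substrate=0 bound=2 product=3
t=5: arr=3 -> substrate=0 bound=4 product=4
t=6: arr=3 -> substrate=2 bound=4 product=5
t=7: arr=1 -> substrate=3 bound=4 product=5

Answer: 5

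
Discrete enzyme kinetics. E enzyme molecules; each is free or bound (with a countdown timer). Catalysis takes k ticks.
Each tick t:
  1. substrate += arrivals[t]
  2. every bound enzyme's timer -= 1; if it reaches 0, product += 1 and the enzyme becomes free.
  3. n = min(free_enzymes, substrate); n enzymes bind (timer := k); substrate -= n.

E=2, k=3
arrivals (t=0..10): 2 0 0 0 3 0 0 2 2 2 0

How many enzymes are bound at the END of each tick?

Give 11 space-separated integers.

Answer: 2 2 2 0 2 2 2 2 2 2 2

Derivation:
t=0: arr=2 -> substrate=0 bound=2 product=0
t=1: arr=0 -> substrate=0 bound=2 product=0
t=2: arr=0 -> substrate=0 bound=2 product=0
t=3: arr=0 -> substrate=0 bound=0 product=2
t=4: arr=3 -> substrate=1 bound=2 product=2
t=5: arr=0 -> substrate=1 bound=2 product=2
t=6: arr=0 -> substrate=1 bound=2 product=2
t=7: arr=2 -> substrate=1 bound=2 product=4
t=8: arr=2 -> substrate=3 bound=2 product=4
t=9: arr=2 -> substrate=5 bound=2 product=4
t=10: arr=0 -> substrate=3 bound=2 product=6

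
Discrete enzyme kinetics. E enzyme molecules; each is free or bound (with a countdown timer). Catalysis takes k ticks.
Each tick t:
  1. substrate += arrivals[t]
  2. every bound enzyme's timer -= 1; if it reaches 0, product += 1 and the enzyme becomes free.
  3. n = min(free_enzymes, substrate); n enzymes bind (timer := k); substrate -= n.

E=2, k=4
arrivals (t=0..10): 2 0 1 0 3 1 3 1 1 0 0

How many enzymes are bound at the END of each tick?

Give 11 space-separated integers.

t=0: arr=2 -> substrate=0 bound=2 product=0
t=1: arr=0 -> substrate=0 bound=2 product=0
t=2: arr=1 -> substrate=1 bound=2 product=0
t=3: arr=0 -> substrate=1 bound=2 product=0
t=4: arr=3 -> substrate=2 bound=2 product=2
t=5: arr=1 -> substrate=3 bound=2 product=2
t=6: arr=3 -> substrate=6 bound=2 product=2
t=7: arr=1 -> substrate=7 bound=2 product=2
t=8: arr=1 -> substrate=6 bound=2 product=4
t=9: arr=0 -> substrate=6 bound=2 product=4
t=10: arr=0 -> substrate=6 bound=2 product=4

Answer: 2 2 2 2 2 2 2 2 2 2 2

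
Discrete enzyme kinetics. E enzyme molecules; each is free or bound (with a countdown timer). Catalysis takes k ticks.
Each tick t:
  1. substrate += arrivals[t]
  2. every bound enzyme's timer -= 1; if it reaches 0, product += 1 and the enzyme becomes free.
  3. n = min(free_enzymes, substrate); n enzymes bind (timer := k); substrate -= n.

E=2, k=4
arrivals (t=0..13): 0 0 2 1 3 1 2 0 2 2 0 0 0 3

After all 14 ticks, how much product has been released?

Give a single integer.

t=0: arr=0 -> substrate=0 bound=0 product=0
t=1: arr=0 -> substrate=0 bound=0 product=0
t=2: arr=2 -> substrate=0 bound=2 product=0
t=3: arr=1 -> substrate=1 bound=2 product=0
t=4: arr=3 -> substrate=4 bound=2 product=0
t=5: arr=1 -> substrate=5 bound=2 product=0
t=6: arr=2 -> substrate=5 bound=2 product=2
t=7: arr=0 -> substrate=5 bound=2 product=2
t=8: arr=2 -> substrate=7 bound=2 product=2
t=9: arr=2 -> substrate=9 bound=2 product=2
t=10: arr=0 -> substrate=7 bound=2 product=4
t=11: arr=0 -> substrate=7 bound=2 product=4
t=12: arr=0 -> substrate=7 bound=2 product=4
t=13: arr=3 -> substrate=10 bound=2 product=4

Answer: 4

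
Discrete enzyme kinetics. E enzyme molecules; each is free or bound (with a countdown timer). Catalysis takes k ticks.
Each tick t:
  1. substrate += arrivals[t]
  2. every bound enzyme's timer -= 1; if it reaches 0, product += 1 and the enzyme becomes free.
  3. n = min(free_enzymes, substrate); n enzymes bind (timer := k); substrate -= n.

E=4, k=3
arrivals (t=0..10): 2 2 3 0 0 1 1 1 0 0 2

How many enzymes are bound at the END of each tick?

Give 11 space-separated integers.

t=0: arr=2 -> substrate=0 bound=2 product=0
t=1: arr=2 -> substrate=0 bound=4 product=0
t=2: arr=3 -> substrate=3 bound=4 product=0
t=3: arr=0 -> substrate=1 bound=4 product=2
t=4: arr=0 -> substrate=0 bound=3 product=4
t=5: arr=1 -> substrate=0 bound=4 product=4
t=6: arr=1 -> substrate=0 bound=3 product=6
t=7: arr=1 -> substrate=0 bound=3 product=7
t=8: arr=0 -> substrate=0 bound=2 product=8
t=9: arr=0 -> substrate=0 bound=1 product=9
t=10: arr=2 -> substrate=0 bound=2 product=10

Answer: 2 4 4 4 3 4 3 3 2 1 2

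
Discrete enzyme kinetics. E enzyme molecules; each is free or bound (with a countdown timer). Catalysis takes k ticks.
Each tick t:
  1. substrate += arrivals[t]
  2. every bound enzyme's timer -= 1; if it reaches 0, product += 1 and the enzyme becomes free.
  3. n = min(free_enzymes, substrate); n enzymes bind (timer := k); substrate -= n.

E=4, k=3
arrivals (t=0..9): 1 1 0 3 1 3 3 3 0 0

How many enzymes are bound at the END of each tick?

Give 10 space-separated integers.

Answer: 1 2 2 4 4 4 4 4 4 4

Derivation:
t=0: arr=1 -> substrate=0 bound=1 product=0
t=1: arr=1 -> substrate=0 bound=2 product=0
t=2: arr=0 -> substrate=0 bound=2 product=0
t=3: arr=3 -> substrate=0 bound=4 product=1
t=4: arr=1 -> substrate=0 bound=4 product=2
t=5: arr=3 -> substrate=3 bound=4 product=2
t=6: arr=3 -> substrate=3 bound=4 product=5
t=7: arr=3 -> substrate=5 bound=4 product=6
t=8: arr=0 -> substrate=5 bound=4 product=6
t=9: arr=0 -> substrate=2 bound=4 product=9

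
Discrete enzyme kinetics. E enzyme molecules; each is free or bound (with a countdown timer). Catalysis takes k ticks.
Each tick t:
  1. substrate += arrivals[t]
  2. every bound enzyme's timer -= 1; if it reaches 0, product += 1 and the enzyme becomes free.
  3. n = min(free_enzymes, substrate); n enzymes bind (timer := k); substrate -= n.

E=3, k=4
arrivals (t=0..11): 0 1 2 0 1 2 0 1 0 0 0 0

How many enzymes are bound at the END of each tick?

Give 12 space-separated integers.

t=0: arr=0 -> substrate=0 bound=0 product=0
t=1: arr=1 -> substrate=0 bound=1 product=0
t=2: arr=2 -> substrate=0 bound=3 product=0
t=3: arr=0 -> substrate=0 bound=3 product=0
t=4: arr=1 -> substrate=1 bound=3 product=0
t=5: arr=2 -> substrate=2 bound=3 product=1
t=6: arr=0 -> substrate=0 bound=3 product=3
t=7: arr=1 -> substrate=1 bound=3 product=3
t=8: arr=0 -> substrate=1 bound=3 product=3
t=9: arr=0 -> substrate=0 bound=3 product=4
t=10: arr=0 -> substrate=0 bound=1 product=6
t=11: arr=0 -> substrate=0 bound=1 product=6

Answer: 0 1 3 3 3 3 3 3 3 3 1 1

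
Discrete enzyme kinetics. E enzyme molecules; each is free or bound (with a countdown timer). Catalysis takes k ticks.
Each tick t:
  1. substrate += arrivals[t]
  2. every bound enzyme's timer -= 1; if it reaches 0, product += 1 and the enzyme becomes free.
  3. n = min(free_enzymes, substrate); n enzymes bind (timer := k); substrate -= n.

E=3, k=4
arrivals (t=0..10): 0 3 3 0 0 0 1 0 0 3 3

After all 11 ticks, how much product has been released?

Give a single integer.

t=0: arr=0 -> substrate=0 bound=0 product=0
t=1: arr=3 -> substrate=0 bound=3 product=0
t=2: arr=3 -> substrate=3 bound=3 product=0
t=3: arr=0 -> substrate=3 bound=3 product=0
t=4: arr=0 -> substrate=3 bound=3 product=0
t=5: arr=0 -> substrate=0 bound=3 product=3
t=6: arr=1 -> substrate=1 bound=3 product=3
t=7: arr=0 -> substrate=1 bound=3 product=3
t=8: arr=0 -> substrate=1 bound=3 product=3
t=9: arr=3 -> substrate=1 bound=3 product=6
t=10: arr=3 -> substrate=4 bound=3 product=6

Answer: 6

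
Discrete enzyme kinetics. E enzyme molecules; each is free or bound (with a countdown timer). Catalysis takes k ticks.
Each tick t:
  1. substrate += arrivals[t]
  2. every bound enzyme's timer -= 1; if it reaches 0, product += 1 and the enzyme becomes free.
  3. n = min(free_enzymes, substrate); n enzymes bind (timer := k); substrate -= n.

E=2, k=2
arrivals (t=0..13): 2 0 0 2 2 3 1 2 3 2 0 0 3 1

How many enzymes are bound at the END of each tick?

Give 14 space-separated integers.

t=0: arr=2 -> substrate=0 bound=2 product=0
t=1: arr=0 -> substrate=0 bound=2 product=0
t=2: arr=0 -> substrate=0 bound=0 product=2
t=3: arr=2 -> substrate=0 bound=2 product=2
t=4: arr=2 -> substrate=2 bound=2 product=2
t=5: arr=3 -> substrate=3 bound=2 product=4
t=6: arr=1 -> substrate=4 bound=2 product=4
t=7: arr=2 -> substrate=4 bound=2 product=6
t=8: arr=3 -> substrate=7 bound=2 product=6
t=9: arr=2 -> substrate=7 bound=2 product=8
t=10: arr=0 -> substrate=7 bound=2 product=8
t=11: arr=0 -> substrate=5 bound=2 product=10
t=12: arr=3 -> substrate=8 bound=2 product=10
t=13: arr=1 -> substrate=7 bound=2 product=12

Answer: 2 2 0 2 2 2 2 2 2 2 2 2 2 2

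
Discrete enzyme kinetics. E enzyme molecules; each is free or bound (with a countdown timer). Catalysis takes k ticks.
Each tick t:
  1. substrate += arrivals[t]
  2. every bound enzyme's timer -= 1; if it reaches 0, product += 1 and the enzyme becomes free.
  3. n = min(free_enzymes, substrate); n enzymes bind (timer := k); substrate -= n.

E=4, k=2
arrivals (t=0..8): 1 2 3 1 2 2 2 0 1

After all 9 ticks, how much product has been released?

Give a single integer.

Answer: 13

Derivation:
t=0: arr=1 -> substrate=0 bound=1 product=0
t=1: arr=2 -> substrate=0 bound=3 product=0
t=2: arr=3 -> substrate=1 bound=4 product=1
t=3: arr=1 -> substrate=0 bound=4 product=3
t=4: arr=2 -> substrate=0 bound=4 product=5
t=5: arr=2 -> substrate=0 bound=4 product=7
t=6: arr=2 -> substrate=0 bound=4 product=9
t=7: arr=0 -> substrate=0 bound=2 product=11
t=8: arr=1 -> substrate=0 bound=1 product=13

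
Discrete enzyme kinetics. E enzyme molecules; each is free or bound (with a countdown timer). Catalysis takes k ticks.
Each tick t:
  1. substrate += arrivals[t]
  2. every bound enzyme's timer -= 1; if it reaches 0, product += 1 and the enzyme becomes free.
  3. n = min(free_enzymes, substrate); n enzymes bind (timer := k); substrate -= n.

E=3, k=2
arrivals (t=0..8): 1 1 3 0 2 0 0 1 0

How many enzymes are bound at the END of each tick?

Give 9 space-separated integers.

t=0: arr=1 -> substrate=0 bound=1 product=0
t=1: arr=1 -> substrate=0 bound=2 product=0
t=2: arr=3 -> substrate=1 bound=3 product=1
t=3: arr=0 -> substrate=0 bound=3 product=2
t=4: arr=2 -> substrate=0 bound=3 product=4
t=5: arr=0 -> substrate=0 bound=2 product=5
t=6: arr=0 -> substrate=0 bound=0 product=7
t=7: arr=1 -> substrate=0 bound=1 product=7
t=8: arr=0 -> substrate=0 bound=1 product=7

Answer: 1 2 3 3 3 2 0 1 1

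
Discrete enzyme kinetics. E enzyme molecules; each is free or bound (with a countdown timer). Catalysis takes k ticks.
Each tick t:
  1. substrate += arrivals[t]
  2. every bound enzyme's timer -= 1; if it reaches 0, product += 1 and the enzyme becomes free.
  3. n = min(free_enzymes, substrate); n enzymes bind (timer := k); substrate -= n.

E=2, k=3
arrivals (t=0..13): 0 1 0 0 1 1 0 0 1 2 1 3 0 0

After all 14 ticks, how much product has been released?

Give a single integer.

t=0: arr=0 -> substrate=0 bound=0 product=0
t=1: arr=1 -> substrate=0 bound=1 product=0
t=2: arr=0 -> substrate=0 bound=1 product=0
t=3: arr=0 -> substrate=0 bound=1 product=0
t=4: arr=1 -> substrate=0 bound=1 product=1
t=5: arr=1 -> substrate=0 bound=2 product=1
t=6: arr=0 -> substrate=0 bound=2 product=1
t=7: arr=0 -> substrate=0 bound=1 product=2
t=8: arr=1 -> substrate=0 bound=1 product=3
t=9: arr=2 -> substrate=1 bound=2 product=3
t=10: arr=1 -> substrate=2 bound=2 product=3
t=11: arr=3 -> substrate=4 bound=2 product=4
t=12: arr=0 -> substrate=3 bound=2 product=5
t=13: arr=0 -> substrate=3 bound=2 product=5

Answer: 5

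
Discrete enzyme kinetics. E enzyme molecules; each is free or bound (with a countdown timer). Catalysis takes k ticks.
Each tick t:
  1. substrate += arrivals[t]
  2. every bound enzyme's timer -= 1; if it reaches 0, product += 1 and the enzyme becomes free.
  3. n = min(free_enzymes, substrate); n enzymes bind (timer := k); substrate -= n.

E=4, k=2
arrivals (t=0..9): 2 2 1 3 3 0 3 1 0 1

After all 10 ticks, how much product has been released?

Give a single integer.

t=0: arr=2 -> substrate=0 bound=2 product=0
t=1: arr=2 -> substrate=0 bound=4 product=0
t=2: arr=1 -> substrate=0 bound=3 product=2
t=3: arr=3 -> substrate=0 bound=4 product=4
t=4: arr=3 -> substrate=2 bound=4 product=5
t=5: arr=0 -> substrate=0 bound=3 product=8
t=6: arr=3 -> substrate=1 bound=4 product=9
t=7: arr=1 -> substrate=0 bound=4 product=11
t=8: arr=0 -> substrate=0 bound=2 product=13
t=9: arr=1 -> substrate=0 bound=1 product=15

Answer: 15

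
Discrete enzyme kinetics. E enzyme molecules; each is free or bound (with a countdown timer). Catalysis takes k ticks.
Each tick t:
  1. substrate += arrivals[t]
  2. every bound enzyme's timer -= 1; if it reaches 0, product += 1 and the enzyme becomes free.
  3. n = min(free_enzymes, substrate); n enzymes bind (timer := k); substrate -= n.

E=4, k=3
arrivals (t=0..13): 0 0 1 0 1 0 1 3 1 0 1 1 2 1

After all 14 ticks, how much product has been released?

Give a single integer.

t=0: arr=0 -> substrate=0 bound=0 product=0
t=1: arr=0 -> substrate=0 bound=0 product=0
t=2: arr=1 -> substrate=0 bound=1 product=0
t=3: arr=0 -> substrate=0 bound=1 product=0
t=4: arr=1 -> substrate=0 bound=2 product=0
t=5: arr=0 -> substrate=0 bound=1 product=1
t=6: arr=1 -> substrate=0 bound=2 product=1
t=7: arr=3 -> substrate=0 bound=4 product=2
t=8: arr=1 -> substrate=1 bound=4 product=2
t=9: arr=0 -> substrate=0 bound=4 product=3
t=10: arr=1 -> substrate=0 bound=2 product=6
t=11: arr=1 -> substrate=0 bound=3 product=6
t=12: arr=2 -> substrate=0 bound=4 product=7
t=13: arr=1 -> substrate=0 bound=4 product=8

Answer: 8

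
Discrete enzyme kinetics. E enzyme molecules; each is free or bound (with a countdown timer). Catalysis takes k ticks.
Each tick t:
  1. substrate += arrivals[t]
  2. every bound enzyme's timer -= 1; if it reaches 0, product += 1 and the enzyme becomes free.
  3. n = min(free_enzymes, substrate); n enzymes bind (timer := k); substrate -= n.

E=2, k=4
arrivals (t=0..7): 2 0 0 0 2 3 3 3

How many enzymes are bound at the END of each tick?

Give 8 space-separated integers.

t=0: arr=2 -> substrate=0 bound=2 product=0
t=1: arr=0 -> substrate=0 bound=2 product=0
t=2: arr=0 -> substrate=0 bound=2 product=0
t=3: arr=0 -> substrate=0 bound=2 product=0
t=4: arr=2 -> substrate=0 bound=2 product=2
t=5: arr=3 -> substrate=3 bound=2 product=2
t=6: arr=3 -> substrate=6 bound=2 product=2
t=7: arr=3 -> substrate=9 bound=2 product=2

Answer: 2 2 2 2 2 2 2 2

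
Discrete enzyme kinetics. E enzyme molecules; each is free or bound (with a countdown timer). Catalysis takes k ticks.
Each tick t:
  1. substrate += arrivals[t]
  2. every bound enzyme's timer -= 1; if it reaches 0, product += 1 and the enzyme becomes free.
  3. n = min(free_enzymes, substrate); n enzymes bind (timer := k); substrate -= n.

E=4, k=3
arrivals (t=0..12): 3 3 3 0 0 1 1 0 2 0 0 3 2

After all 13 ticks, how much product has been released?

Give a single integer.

t=0: arr=3 -> substrate=0 bound=3 product=0
t=1: arr=3 -> substrate=2 bound=4 product=0
t=2: arr=3 -> substrate=5 bound=4 product=0
t=3: arr=0 -> substrate=2 bound=4 product=3
t=4: arr=0 -> substrate=1 bound=4 product=4
t=5: arr=1 -> substrate=2 bound=4 product=4
t=6: arr=1 -> substrate=0 bound=4 product=7
t=7: arr=0 -> substrate=0 bound=3 product=8
t=8: arr=2 -> substrate=1 bound=4 product=8
t=9: arr=0 -> substrate=0 bound=2 product=11
t=10: arr=0 -> substrate=0 bound=2 product=11
t=11: arr=3 -> substrate=0 bound=4 product=12
t=12: arr=2 -> substrate=1 bound=4 product=13

Answer: 13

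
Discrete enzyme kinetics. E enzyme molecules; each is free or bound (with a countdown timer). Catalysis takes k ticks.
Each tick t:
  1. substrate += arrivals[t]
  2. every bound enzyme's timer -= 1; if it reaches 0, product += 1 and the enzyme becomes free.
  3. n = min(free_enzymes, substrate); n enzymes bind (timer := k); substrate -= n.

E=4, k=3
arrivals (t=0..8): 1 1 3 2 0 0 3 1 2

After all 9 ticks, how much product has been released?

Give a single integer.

t=0: arr=1 -> substrate=0 bound=1 product=0
t=1: arr=1 -> substrate=0 bound=2 product=0
t=2: arr=3 -> substrate=1 bound=4 product=0
t=3: arr=2 -> substrate=2 bound=4 product=1
t=4: arr=0 -> substrate=1 bound=4 product=2
t=5: arr=0 -> substrate=0 bound=3 product=4
t=6: arr=3 -> substrate=1 bound=4 product=5
t=7: arr=1 -> substrate=1 bound=4 product=6
t=8: arr=2 -> substrate=2 bound=4 product=7

Answer: 7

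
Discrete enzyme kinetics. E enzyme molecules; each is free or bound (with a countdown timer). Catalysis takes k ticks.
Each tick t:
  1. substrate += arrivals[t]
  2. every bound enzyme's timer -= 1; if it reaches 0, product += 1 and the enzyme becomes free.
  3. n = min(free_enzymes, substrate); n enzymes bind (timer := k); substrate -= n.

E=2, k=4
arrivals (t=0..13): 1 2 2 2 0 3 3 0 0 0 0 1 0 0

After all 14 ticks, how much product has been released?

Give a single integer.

t=0: arr=1 -> substrate=0 bound=1 product=0
t=1: arr=2 -> substrate=1 bound=2 product=0
t=2: arr=2 -> substrate=3 bound=2 product=0
t=3: arr=2 -> substrate=5 bound=2 product=0
t=4: arr=0 -> substrate=4 bound=2 product=1
t=5: arr=3 -> substrate=6 bound=2 product=2
t=6: arr=3 -> substrate=9 bound=2 product=2
t=7: arr=0 -> substrate=9 bound=2 product=2
t=8: arr=0 -> substrate=8 bound=2 product=3
t=9: arr=0 -> substrate=7 bound=2 product=4
t=10: arr=0 -> substrate=7 bound=2 product=4
t=11: arr=1 -> substrate=8 bound=2 product=4
t=12: arr=0 -> substrate=7 bound=2 product=5
t=13: arr=0 -> substrate=6 bound=2 product=6

Answer: 6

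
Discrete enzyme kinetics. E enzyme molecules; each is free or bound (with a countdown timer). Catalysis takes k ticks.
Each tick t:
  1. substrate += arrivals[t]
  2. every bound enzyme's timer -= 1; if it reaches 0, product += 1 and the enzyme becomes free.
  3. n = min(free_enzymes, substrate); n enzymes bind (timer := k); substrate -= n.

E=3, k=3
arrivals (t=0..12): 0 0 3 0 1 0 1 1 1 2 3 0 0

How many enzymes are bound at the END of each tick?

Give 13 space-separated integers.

t=0: arr=0 -> substrate=0 bound=0 product=0
t=1: arr=0 -> substrate=0 bound=0 product=0
t=2: arr=3 -> substrate=0 bound=3 product=0
t=3: arr=0 -> substrate=0 bound=3 product=0
t=4: arr=1 -> substrate=1 bound=3 product=0
t=5: arr=0 -> substrate=0 bound=1 product=3
t=6: arr=1 -> substrate=0 bound=2 product=3
t=7: arr=1 -> substrate=0 bound=3 product=3
t=8: arr=1 -> substrate=0 bound=3 product=4
t=9: arr=2 -> substrate=1 bound=3 product=5
t=10: arr=3 -> substrate=3 bound=3 product=6
t=11: arr=0 -> substrate=2 bound=3 product=7
t=12: arr=0 -> substrate=1 bound=3 product=8

Answer: 0 0 3 3 3 1 2 3 3 3 3 3 3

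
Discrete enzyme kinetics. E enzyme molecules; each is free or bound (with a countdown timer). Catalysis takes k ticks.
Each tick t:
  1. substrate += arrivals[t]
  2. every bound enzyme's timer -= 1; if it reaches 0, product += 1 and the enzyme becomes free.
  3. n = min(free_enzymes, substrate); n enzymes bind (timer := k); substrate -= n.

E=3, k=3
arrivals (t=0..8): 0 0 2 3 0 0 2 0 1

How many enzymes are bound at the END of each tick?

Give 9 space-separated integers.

Answer: 0 0 2 3 3 3 3 3 3

Derivation:
t=0: arr=0 -> substrate=0 bound=0 product=0
t=1: arr=0 -> substrate=0 bound=0 product=0
t=2: arr=2 -> substrate=0 bound=2 product=0
t=3: arr=3 -> substrate=2 bound=3 product=0
t=4: arr=0 -> substrate=2 bound=3 product=0
t=5: arr=0 -> substrate=0 bound=3 product=2
t=6: arr=2 -> substrate=1 bound=3 product=3
t=7: arr=0 -> substrate=1 bound=3 product=3
t=8: arr=1 -> substrate=0 bound=3 product=5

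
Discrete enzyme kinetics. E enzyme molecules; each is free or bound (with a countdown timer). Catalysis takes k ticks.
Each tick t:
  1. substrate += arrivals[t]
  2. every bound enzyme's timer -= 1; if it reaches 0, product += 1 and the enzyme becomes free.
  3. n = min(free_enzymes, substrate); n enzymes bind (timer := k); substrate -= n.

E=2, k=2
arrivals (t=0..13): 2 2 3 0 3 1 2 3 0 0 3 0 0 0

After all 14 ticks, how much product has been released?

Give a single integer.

t=0: arr=2 -> substrate=0 bound=2 product=0
t=1: arr=2 -> substrate=2 bound=2 product=0
t=2: arr=3 -> substrate=3 bound=2 product=2
t=3: arr=0 -> substrate=3 bound=2 product=2
t=4: arr=3 -> substrate=4 bound=2 product=4
t=5: arr=1 -> substrate=5 bound=2 product=4
t=6: arr=2 -> substrate=5 bound=2 product=6
t=7: arr=3 -> substrate=8 bound=2 product=6
t=8: arr=0 -> substrate=6 bound=2 product=8
t=9: arr=0 -> substrate=6 bound=2 product=8
t=10: arr=3 -> substrate=7 bound=2 product=10
t=11: arr=0 -> substrate=7 bound=2 product=10
t=12: arr=0 -> substrate=5 bound=2 product=12
t=13: arr=0 -> substrate=5 bound=2 product=12

Answer: 12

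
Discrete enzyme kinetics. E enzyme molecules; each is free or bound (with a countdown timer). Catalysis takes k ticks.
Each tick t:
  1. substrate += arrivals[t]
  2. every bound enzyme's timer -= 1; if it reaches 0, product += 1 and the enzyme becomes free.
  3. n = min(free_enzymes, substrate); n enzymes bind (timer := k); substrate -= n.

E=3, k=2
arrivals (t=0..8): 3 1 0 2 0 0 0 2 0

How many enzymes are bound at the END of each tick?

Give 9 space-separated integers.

t=0: arr=3 -> substrate=0 bound=3 product=0
t=1: arr=1 -> substrate=1 bound=3 product=0
t=2: arr=0 -> substrate=0 bound=1 product=3
t=3: arr=2 -> substrate=0 bound=3 product=3
t=4: arr=0 -> substrate=0 bound=2 product=4
t=5: arr=0 -> substrate=0 bound=0 product=6
t=6: arr=0 -> substrate=0 bound=0 product=6
t=7: arr=2 -> substrate=0 bound=2 product=6
t=8: arr=0 -> substrate=0 bound=2 product=6

Answer: 3 3 1 3 2 0 0 2 2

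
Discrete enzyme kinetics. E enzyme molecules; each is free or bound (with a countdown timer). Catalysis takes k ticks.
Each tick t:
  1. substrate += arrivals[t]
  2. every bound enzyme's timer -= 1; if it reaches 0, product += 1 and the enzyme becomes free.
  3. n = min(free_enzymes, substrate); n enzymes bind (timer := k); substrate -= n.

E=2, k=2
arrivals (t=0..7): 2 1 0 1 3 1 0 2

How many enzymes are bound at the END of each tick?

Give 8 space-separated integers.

Answer: 2 2 1 2 2 2 2 2

Derivation:
t=0: arr=2 -> substrate=0 bound=2 product=0
t=1: arr=1 -> substrate=1 bound=2 product=0
t=2: arr=0 -> substrate=0 bound=1 product=2
t=3: arr=1 -> substrate=0 bound=2 product=2
t=4: arr=3 -> substrate=2 bound=2 product=3
t=5: arr=1 -> substrate=2 bound=2 product=4
t=6: arr=0 -> substrate=1 bound=2 product=5
t=7: arr=2 -> substrate=2 bound=2 product=6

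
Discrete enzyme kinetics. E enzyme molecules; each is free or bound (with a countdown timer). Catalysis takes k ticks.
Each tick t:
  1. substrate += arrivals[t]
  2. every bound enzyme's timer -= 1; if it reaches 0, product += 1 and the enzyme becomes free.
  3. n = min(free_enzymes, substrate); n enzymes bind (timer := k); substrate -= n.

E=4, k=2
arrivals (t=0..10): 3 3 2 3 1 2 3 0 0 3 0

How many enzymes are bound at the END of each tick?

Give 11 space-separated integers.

t=0: arr=3 -> substrate=0 bound=3 product=0
t=1: arr=3 -> substrate=2 bound=4 product=0
t=2: arr=2 -> substrate=1 bound=4 product=3
t=3: arr=3 -> substrate=3 bound=4 product=4
t=4: arr=1 -> substrate=1 bound=4 product=7
t=5: arr=2 -> substrate=2 bound=4 product=8
t=6: arr=3 -> substrate=2 bound=4 product=11
t=7: arr=0 -> substrate=1 bound=4 product=12
t=8: arr=0 -> substrate=0 bound=2 product=15
t=9: arr=3 -> substrate=0 bound=4 product=16
t=10: arr=0 -> substrate=0 bound=3 product=17

Answer: 3 4 4 4 4 4 4 4 2 4 3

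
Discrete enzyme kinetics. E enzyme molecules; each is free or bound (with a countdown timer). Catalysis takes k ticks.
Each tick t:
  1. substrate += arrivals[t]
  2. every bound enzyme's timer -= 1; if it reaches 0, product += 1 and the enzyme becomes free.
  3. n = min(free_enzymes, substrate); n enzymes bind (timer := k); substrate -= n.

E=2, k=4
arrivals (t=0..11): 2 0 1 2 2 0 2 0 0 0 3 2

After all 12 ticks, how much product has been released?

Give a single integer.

Answer: 4

Derivation:
t=0: arr=2 -> substrate=0 bound=2 product=0
t=1: arr=0 -> substrate=0 bound=2 product=0
t=2: arr=1 -> substrate=1 bound=2 product=0
t=3: arr=2 -> substrate=3 bound=2 product=0
t=4: arr=2 -> substrate=3 bound=2 product=2
t=5: arr=0 -> substrate=3 bound=2 product=2
t=6: arr=2 -> substrate=5 bound=2 product=2
t=7: arr=0 -> substrate=5 bound=2 product=2
t=8: arr=0 -> substrate=3 bound=2 product=4
t=9: arr=0 -> substrate=3 bound=2 product=4
t=10: arr=3 -> substrate=6 bound=2 product=4
t=11: arr=2 -> substrate=8 bound=2 product=4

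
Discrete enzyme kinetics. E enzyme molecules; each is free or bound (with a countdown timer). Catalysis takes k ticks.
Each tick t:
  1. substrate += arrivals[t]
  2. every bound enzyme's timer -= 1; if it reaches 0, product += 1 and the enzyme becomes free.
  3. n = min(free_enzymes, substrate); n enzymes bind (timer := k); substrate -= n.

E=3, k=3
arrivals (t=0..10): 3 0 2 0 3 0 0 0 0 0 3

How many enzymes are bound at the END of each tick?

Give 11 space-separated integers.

Answer: 3 3 3 2 3 3 3 2 2 0 3

Derivation:
t=0: arr=3 -> substrate=0 bound=3 product=0
t=1: arr=0 -> substrate=0 bound=3 product=0
t=2: arr=2 -> substrate=2 bound=3 product=0
t=3: arr=0 -> substrate=0 bound=2 product=3
t=4: arr=3 -> substrate=2 bound=3 product=3
t=5: arr=0 -> substrate=2 bound=3 product=3
t=6: arr=0 -> substrate=0 bound=3 product=5
t=7: arr=0 -> substrate=0 bound=2 product=6
t=8: arr=0 -> substrate=0 bound=2 product=6
t=9: arr=0 -> substrate=0 bound=0 product=8
t=10: arr=3 -> substrate=0 bound=3 product=8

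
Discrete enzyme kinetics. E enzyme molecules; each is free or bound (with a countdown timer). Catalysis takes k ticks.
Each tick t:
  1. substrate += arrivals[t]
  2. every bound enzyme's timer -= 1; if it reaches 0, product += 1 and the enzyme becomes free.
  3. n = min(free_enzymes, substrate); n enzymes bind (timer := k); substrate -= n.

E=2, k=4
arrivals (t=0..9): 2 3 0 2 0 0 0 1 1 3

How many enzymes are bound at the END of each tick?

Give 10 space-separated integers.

Answer: 2 2 2 2 2 2 2 2 2 2

Derivation:
t=0: arr=2 -> substrate=0 bound=2 product=0
t=1: arr=3 -> substrate=3 bound=2 product=0
t=2: arr=0 -> substrate=3 bound=2 product=0
t=3: arr=2 -> substrate=5 bound=2 product=0
t=4: arr=0 -> substrate=3 bound=2 product=2
t=5: arr=0 -> substrate=3 bound=2 product=2
t=6: arr=0 -> substrate=3 bound=2 product=2
t=7: arr=1 -> substrate=4 bound=2 product=2
t=8: arr=1 -> substrate=3 bound=2 product=4
t=9: arr=3 -> substrate=6 bound=2 product=4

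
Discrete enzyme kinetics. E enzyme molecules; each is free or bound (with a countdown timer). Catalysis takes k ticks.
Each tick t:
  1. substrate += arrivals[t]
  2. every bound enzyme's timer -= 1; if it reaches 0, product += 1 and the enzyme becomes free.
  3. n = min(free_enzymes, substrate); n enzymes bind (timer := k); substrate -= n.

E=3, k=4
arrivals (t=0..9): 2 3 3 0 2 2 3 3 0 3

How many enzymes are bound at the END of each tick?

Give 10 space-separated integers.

Answer: 2 3 3 3 3 3 3 3 3 3

Derivation:
t=0: arr=2 -> substrate=0 bound=2 product=0
t=1: arr=3 -> substrate=2 bound=3 product=0
t=2: arr=3 -> substrate=5 bound=3 product=0
t=3: arr=0 -> substrate=5 bound=3 product=0
t=4: arr=2 -> substrate=5 bound=3 product=2
t=5: arr=2 -> substrate=6 bound=3 product=3
t=6: arr=3 -> substrate=9 bound=3 product=3
t=7: arr=3 -> substrate=12 bound=3 product=3
t=8: arr=0 -> substrate=10 bound=3 product=5
t=9: arr=3 -> substrate=12 bound=3 product=6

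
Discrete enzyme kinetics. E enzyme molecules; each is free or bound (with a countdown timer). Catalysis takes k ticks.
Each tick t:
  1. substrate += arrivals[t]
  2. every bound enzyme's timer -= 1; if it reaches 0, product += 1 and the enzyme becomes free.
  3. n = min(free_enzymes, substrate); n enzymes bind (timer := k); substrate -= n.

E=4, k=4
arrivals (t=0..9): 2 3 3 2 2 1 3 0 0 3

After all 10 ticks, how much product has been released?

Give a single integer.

t=0: arr=2 -> substrate=0 bound=2 product=0
t=1: arr=3 -> substrate=1 bound=4 product=0
t=2: arr=3 -> substrate=4 bound=4 product=0
t=3: arr=2 -> substrate=6 bound=4 product=0
t=4: arr=2 -> substrate=6 bound=4 product=2
t=5: arr=1 -> substrate=5 bound=4 product=4
t=6: arr=3 -> substrate=8 bound=4 product=4
t=7: arr=0 -> substrate=8 bound=4 product=4
t=8: arr=0 -> substrate=6 bound=4 product=6
t=9: arr=3 -> substrate=7 bound=4 product=8

Answer: 8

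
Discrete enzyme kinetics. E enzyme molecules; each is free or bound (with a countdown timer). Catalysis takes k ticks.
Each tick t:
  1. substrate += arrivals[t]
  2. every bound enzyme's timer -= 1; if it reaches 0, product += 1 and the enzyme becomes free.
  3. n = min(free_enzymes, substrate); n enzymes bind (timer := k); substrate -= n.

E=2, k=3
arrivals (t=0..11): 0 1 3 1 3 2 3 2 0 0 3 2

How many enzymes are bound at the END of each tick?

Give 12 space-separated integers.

t=0: arr=0 -> substrate=0 bound=0 product=0
t=1: arr=1 -> substrate=0 bound=1 product=0
t=2: arr=3 -> substrate=2 bound=2 product=0
t=3: arr=1 -> substrate=3 bound=2 product=0
t=4: arr=3 -> substrate=5 bound=2 product=1
t=5: arr=2 -> substrate=6 bound=2 product=2
t=6: arr=3 -> substrate=9 bound=2 product=2
t=7: arr=2 -> substrate=10 bound=2 product=3
t=8: arr=0 -> substrate=9 bound=2 product=4
t=9: arr=0 -> substrate=9 bound=2 product=4
t=10: arr=3 -> substrate=11 bound=2 product=5
t=11: arr=2 -> substrate=12 bound=2 product=6

Answer: 0 1 2 2 2 2 2 2 2 2 2 2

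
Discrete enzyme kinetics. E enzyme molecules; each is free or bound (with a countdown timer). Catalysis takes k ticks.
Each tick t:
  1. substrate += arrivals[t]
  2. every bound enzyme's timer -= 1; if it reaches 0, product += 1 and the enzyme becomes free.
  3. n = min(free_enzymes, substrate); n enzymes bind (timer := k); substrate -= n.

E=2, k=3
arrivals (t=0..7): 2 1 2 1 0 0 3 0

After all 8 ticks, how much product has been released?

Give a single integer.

Answer: 4

Derivation:
t=0: arr=2 -> substrate=0 bound=2 product=0
t=1: arr=1 -> substrate=1 bound=2 product=0
t=2: arr=2 -> substrate=3 bound=2 product=0
t=3: arr=1 -> substrate=2 bound=2 product=2
t=4: arr=0 -> substrate=2 bound=2 product=2
t=5: arr=0 -> substrate=2 bound=2 product=2
t=6: arr=3 -> substrate=3 bound=2 product=4
t=7: arr=0 -> substrate=3 bound=2 product=4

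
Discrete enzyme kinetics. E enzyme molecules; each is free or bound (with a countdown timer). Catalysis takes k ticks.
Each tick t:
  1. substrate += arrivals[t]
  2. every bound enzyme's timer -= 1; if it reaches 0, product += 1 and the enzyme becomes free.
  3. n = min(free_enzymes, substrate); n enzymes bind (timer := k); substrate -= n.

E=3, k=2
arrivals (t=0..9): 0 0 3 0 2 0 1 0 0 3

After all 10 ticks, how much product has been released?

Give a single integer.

Answer: 6

Derivation:
t=0: arr=0 -> substrate=0 bound=0 product=0
t=1: arr=0 -> substrate=0 bound=0 product=0
t=2: arr=3 -> substrate=0 bound=3 product=0
t=3: arr=0 -> substrate=0 bound=3 product=0
t=4: arr=2 -> substrate=0 bound=2 product=3
t=5: arr=0 -> substrate=0 bound=2 product=3
t=6: arr=1 -> substrate=0 bound=1 product=5
t=7: arr=0 -> substrate=0 bound=1 product=5
t=8: arr=0 -> substrate=0 bound=0 product=6
t=9: arr=3 -> substrate=0 bound=3 product=6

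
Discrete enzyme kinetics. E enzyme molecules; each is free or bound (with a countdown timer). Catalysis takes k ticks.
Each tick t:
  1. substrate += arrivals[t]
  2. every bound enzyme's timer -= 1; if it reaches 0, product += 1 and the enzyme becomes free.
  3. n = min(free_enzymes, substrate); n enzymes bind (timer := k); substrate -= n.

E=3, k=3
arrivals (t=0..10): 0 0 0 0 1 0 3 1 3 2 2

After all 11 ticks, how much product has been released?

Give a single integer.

Answer: 4

Derivation:
t=0: arr=0 -> substrate=0 bound=0 product=0
t=1: arr=0 -> substrate=0 bound=0 product=0
t=2: arr=0 -> substrate=0 bound=0 product=0
t=3: arr=0 -> substrate=0 bound=0 product=0
t=4: arr=1 -> substrate=0 bound=1 product=0
t=5: arr=0 -> substrate=0 bound=1 product=0
t=6: arr=3 -> substrate=1 bound=3 product=0
t=7: arr=1 -> substrate=1 bound=3 product=1
t=8: arr=3 -> substrate=4 bound=3 product=1
t=9: arr=2 -> substrate=4 bound=3 product=3
t=10: arr=2 -> substrate=5 bound=3 product=4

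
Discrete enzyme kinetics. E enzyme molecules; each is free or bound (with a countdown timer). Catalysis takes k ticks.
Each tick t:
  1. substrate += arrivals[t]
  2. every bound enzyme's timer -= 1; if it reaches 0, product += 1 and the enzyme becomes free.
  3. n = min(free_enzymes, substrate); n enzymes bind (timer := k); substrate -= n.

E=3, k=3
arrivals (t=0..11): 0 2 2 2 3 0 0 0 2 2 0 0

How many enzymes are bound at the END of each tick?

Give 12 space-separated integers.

Answer: 0 2 3 3 3 3 3 3 3 3 3 3

Derivation:
t=0: arr=0 -> substrate=0 bound=0 product=0
t=1: arr=2 -> substrate=0 bound=2 product=0
t=2: arr=2 -> substrate=1 bound=3 product=0
t=3: arr=2 -> substrate=3 bound=3 product=0
t=4: arr=3 -> substrate=4 bound=3 product=2
t=5: arr=0 -> substrate=3 bound=3 product=3
t=6: arr=0 -> substrate=3 bound=3 product=3
t=7: arr=0 -> substrate=1 bound=3 product=5
t=8: arr=2 -> substrate=2 bound=3 product=6
t=9: arr=2 -> substrate=4 bound=3 product=6
t=10: arr=0 -> substrate=2 bound=3 product=8
t=11: arr=0 -> substrate=1 bound=3 product=9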